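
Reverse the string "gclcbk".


Input: gclcbk
Reading characters right to left:
  Position 5: 'k'
  Position 4: 'b'
  Position 3: 'c'
  Position 2: 'l'
  Position 1: 'c'
  Position 0: 'g'
Reversed: kbclcg

kbclcg


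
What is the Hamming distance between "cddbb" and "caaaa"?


Comparing "cddbb" and "caaaa" position by position:
  Position 0: 'c' vs 'c' => same
  Position 1: 'd' vs 'a' => differ
  Position 2: 'd' vs 'a' => differ
  Position 3: 'b' vs 'a' => differ
  Position 4: 'b' vs 'a' => differ
Total differences (Hamming distance): 4

4


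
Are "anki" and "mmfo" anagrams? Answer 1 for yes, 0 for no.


Strings: "anki", "mmfo"
Sorted first:  aikn
Sorted second: fmmo
Differ at position 0: 'a' vs 'f' => not anagrams

0


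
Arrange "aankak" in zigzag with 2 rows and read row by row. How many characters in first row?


Zigzag "aankak" into 2 rows:
Placing characters:
  'a' => row 0
  'a' => row 1
  'n' => row 0
  'k' => row 1
  'a' => row 0
  'k' => row 1
Rows:
  Row 0: "ana"
  Row 1: "akk"
First row length: 3

3


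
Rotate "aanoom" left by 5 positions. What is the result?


Input: "aanoom", rotate left by 5
First 5 characters: "aanoo"
Remaining characters: "m"
Concatenate remaining + first: "m" + "aanoo" = "maanoo"

maanoo


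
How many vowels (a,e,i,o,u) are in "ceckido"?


Input: ceckido
Checking each character:
  'c' at position 0: consonant
  'e' at position 1: vowel (running total: 1)
  'c' at position 2: consonant
  'k' at position 3: consonant
  'i' at position 4: vowel (running total: 2)
  'd' at position 5: consonant
  'o' at position 6: vowel (running total: 3)
Total vowels: 3

3


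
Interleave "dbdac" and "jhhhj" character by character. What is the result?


Interleaving "dbdac" and "jhhhj":
  Position 0: 'd' from first, 'j' from second => "dj"
  Position 1: 'b' from first, 'h' from second => "bh"
  Position 2: 'd' from first, 'h' from second => "dh"
  Position 3: 'a' from first, 'h' from second => "ah"
  Position 4: 'c' from first, 'j' from second => "cj"
Result: djbhdhahcj

djbhdhahcj


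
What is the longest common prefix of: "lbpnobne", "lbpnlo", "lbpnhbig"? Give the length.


Words: lbpnobne, lbpnlo, lbpnhbig
  Position 0: all 'l' => match
  Position 1: all 'b' => match
  Position 2: all 'p' => match
  Position 3: all 'n' => match
  Position 4: ('o', 'l', 'h') => mismatch, stop
LCP = "lbpn" (length 4)

4


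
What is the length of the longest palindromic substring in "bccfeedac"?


Input: "bccfeedac"
Checking substrings for palindromes:
  [1:3] "cc" (len 2) => palindrome
  [4:6] "ee" (len 2) => palindrome
Longest palindromic substring: "cc" with length 2

2


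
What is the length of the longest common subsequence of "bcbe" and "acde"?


LCS of "bcbe" and "acde"
DP table:
           a    c    d    e
      0    0    0    0    0
  b   0    0    0    0    0
  c   0    0    1    1    1
  b   0    0    1    1    1
  e   0    0    1    1    2
LCS length = dp[4][4] = 2

2


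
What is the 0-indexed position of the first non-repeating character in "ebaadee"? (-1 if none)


Input: ebaadee
Character frequencies:
  'a': 2
  'b': 1
  'd': 1
  'e': 3
Scanning left to right for freq == 1:
  Position 0 ('e'): freq=3, skip
  Position 1 ('b'): unique! => answer = 1

1


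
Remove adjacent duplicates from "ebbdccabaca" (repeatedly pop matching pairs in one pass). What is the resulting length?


Input: ebbdccabaca
Stack-based adjacent duplicate removal:
  Read 'e': push. Stack: e
  Read 'b': push. Stack: eb
  Read 'b': matches stack top 'b' => pop. Stack: e
  Read 'd': push. Stack: ed
  Read 'c': push. Stack: edc
  Read 'c': matches stack top 'c' => pop. Stack: ed
  Read 'a': push. Stack: eda
  Read 'b': push. Stack: edab
  Read 'a': push. Stack: edaba
  Read 'c': push. Stack: edabac
  Read 'a': push. Stack: edabaca
Final stack: "edabaca" (length 7)

7


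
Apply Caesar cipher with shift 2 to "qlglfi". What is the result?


Caesar cipher: shift "qlglfi" by 2
  'q' (pos 16) + 2 = pos 18 = 's'
  'l' (pos 11) + 2 = pos 13 = 'n'
  'g' (pos 6) + 2 = pos 8 = 'i'
  'l' (pos 11) + 2 = pos 13 = 'n'
  'f' (pos 5) + 2 = pos 7 = 'h'
  'i' (pos 8) + 2 = pos 10 = 'k'
Result: sninhk

sninhk


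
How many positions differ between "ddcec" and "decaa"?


Comparing "ddcec" and "decaa" position by position:
  Position 0: 'd' vs 'd' => same
  Position 1: 'd' vs 'e' => DIFFER
  Position 2: 'c' vs 'c' => same
  Position 3: 'e' vs 'a' => DIFFER
  Position 4: 'c' vs 'a' => DIFFER
Positions that differ: 3

3


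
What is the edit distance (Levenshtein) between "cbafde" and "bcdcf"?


Computing edit distance: "cbafde" -> "bcdcf"
DP table:
           b    c    d    c    f
      0    1    2    3    4    5
  c   1    1    1    2    3    4
  b   2    1    2    2    3    4
  a   3    2    2    3    3    4
  f   4    3    3    3    4    3
  d   5    4    4    3    4    4
  e   6    5    5    4    4    5
Edit distance = dp[6][5] = 5

5


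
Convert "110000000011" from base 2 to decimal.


Input: "110000000011" in base 2
Positional expansion:
  Digit '1' (value 1) x 2^11 = 2048
  Digit '1' (value 1) x 2^10 = 1024
  Digit '0' (value 0) x 2^9 = 0
  Digit '0' (value 0) x 2^8 = 0
  Digit '0' (value 0) x 2^7 = 0
  Digit '0' (value 0) x 2^6 = 0
  Digit '0' (value 0) x 2^5 = 0
  Digit '0' (value 0) x 2^4 = 0
  Digit '0' (value 0) x 2^3 = 0
  Digit '0' (value 0) x 2^2 = 0
  Digit '1' (value 1) x 2^1 = 2
  Digit '1' (value 1) x 2^0 = 1
Sum = 3075

3075


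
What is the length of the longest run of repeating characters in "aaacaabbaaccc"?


Input: "aaacaabbaaccc"
Scanning for longest run:
  Position 1 ('a'): continues run of 'a', length=2
  Position 2 ('a'): continues run of 'a', length=3
  Position 3 ('c'): new char, reset run to 1
  Position 4 ('a'): new char, reset run to 1
  Position 5 ('a'): continues run of 'a', length=2
  Position 6 ('b'): new char, reset run to 1
  Position 7 ('b'): continues run of 'b', length=2
  Position 8 ('a'): new char, reset run to 1
  Position 9 ('a'): continues run of 'a', length=2
  Position 10 ('c'): new char, reset run to 1
  Position 11 ('c'): continues run of 'c', length=2
  Position 12 ('c'): continues run of 'c', length=3
Longest run: 'a' with length 3

3


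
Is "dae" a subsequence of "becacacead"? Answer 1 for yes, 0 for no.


Check if "dae" is a subsequence of "becacacead"
Greedy scan:
  Position 0 ('b'): no match needed
  Position 1 ('e'): no match needed
  Position 2 ('c'): no match needed
  Position 3 ('a'): no match needed
  Position 4 ('c'): no match needed
  Position 5 ('a'): no match needed
  Position 6 ('c'): no match needed
  Position 7 ('e'): no match needed
  Position 8 ('a'): no match needed
  Position 9 ('d'): matches sub[0] = 'd'
Only matched 1/3 characters => not a subsequence

0


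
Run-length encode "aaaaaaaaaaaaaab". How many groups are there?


Input: aaaaaaaaaaaaaab
Scanning for consecutive runs:
  Group 1: 'a' x 14 (positions 0-13)
  Group 2: 'b' x 1 (positions 14-14)
Total groups: 2

2


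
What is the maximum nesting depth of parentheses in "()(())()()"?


Input: "()(())()()"
Tracking depth:
  Position 0 '(': depth becomes 1
  Position 1 ')': depth becomes 0
  Position 2 '(': depth becomes 1
  Position 3 '(': depth becomes 2
  Position 4 ')': depth becomes 1
  Position 5 ')': depth becomes 0
  Position 6 '(': depth becomes 1
  Position 7 ')': depth becomes 0
  Position 8 '(': depth becomes 1
  Position 9 ')': depth becomes 0
Maximum depth reached: 2

2


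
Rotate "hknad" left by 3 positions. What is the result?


Input: "hknad", rotate left by 3
First 3 characters: "hkn"
Remaining characters: "ad"
Concatenate remaining + first: "ad" + "hkn" = "adhkn"

adhkn


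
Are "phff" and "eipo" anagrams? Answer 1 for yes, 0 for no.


Strings: "phff", "eipo"
Sorted first:  ffhp
Sorted second: eiop
Differ at position 0: 'f' vs 'e' => not anagrams

0


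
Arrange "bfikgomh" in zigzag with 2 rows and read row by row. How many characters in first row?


Zigzag "bfikgomh" into 2 rows:
Placing characters:
  'b' => row 0
  'f' => row 1
  'i' => row 0
  'k' => row 1
  'g' => row 0
  'o' => row 1
  'm' => row 0
  'h' => row 1
Rows:
  Row 0: "bigm"
  Row 1: "fkoh"
First row length: 4

4


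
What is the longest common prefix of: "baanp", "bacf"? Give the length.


Words: baanp, bacf
  Position 0: all 'b' => match
  Position 1: all 'a' => match
  Position 2: ('a', 'c') => mismatch, stop
LCP = "ba" (length 2)

2


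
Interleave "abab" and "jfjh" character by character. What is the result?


Interleaving "abab" and "jfjh":
  Position 0: 'a' from first, 'j' from second => "aj"
  Position 1: 'b' from first, 'f' from second => "bf"
  Position 2: 'a' from first, 'j' from second => "aj"
  Position 3: 'b' from first, 'h' from second => "bh"
Result: ajbfajbh

ajbfajbh


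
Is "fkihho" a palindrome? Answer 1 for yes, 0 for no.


Input: fkihho
Reversed: ohhikf
  Compare pos 0 ('f') with pos 5 ('o'): MISMATCH
  Compare pos 1 ('k') with pos 4 ('h'): MISMATCH
  Compare pos 2 ('i') with pos 3 ('h'): MISMATCH
Result: not a palindrome

0


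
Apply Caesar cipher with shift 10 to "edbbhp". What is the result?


Caesar cipher: shift "edbbhp" by 10
  'e' (pos 4) + 10 = pos 14 = 'o'
  'd' (pos 3) + 10 = pos 13 = 'n'
  'b' (pos 1) + 10 = pos 11 = 'l'
  'b' (pos 1) + 10 = pos 11 = 'l'
  'h' (pos 7) + 10 = pos 17 = 'r'
  'p' (pos 15) + 10 = pos 25 = 'z'
Result: onllrz

onllrz


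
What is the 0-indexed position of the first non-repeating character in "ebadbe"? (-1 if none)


Input: ebadbe
Character frequencies:
  'a': 1
  'b': 2
  'd': 1
  'e': 2
Scanning left to right for freq == 1:
  Position 0 ('e'): freq=2, skip
  Position 1 ('b'): freq=2, skip
  Position 2 ('a'): unique! => answer = 2

2


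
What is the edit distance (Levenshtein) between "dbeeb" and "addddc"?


Computing edit distance: "dbeeb" -> "addddc"
DP table:
           a    d    d    d    d    c
      0    1    2    3    4    5    6
  d   1    1    1    2    3    4    5
  b   2    2    2    2    3    4    5
  e   3    3    3    3    3    4    5
  e   4    4    4    4    4    4    5
  b   5    5    5    5    5    5    5
Edit distance = dp[5][6] = 5

5


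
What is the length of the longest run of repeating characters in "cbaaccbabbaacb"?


Input: "cbaaccbabbaacb"
Scanning for longest run:
  Position 1 ('b'): new char, reset run to 1
  Position 2 ('a'): new char, reset run to 1
  Position 3 ('a'): continues run of 'a', length=2
  Position 4 ('c'): new char, reset run to 1
  Position 5 ('c'): continues run of 'c', length=2
  Position 6 ('b'): new char, reset run to 1
  Position 7 ('a'): new char, reset run to 1
  Position 8 ('b'): new char, reset run to 1
  Position 9 ('b'): continues run of 'b', length=2
  Position 10 ('a'): new char, reset run to 1
  Position 11 ('a'): continues run of 'a', length=2
  Position 12 ('c'): new char, reset run to 1
  Position 13 ('b'): new char, reset run to 1
Longest run: 'a' with length 2

2


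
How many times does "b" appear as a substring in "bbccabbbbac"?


Searching for "b" in "bbccabbbbac"
Scanning each position:
  Position 0: "b" => MATCH
  Position 1: "b" => MATCH
  Position 2: "c" => no
  Position 3: "c" => no
  Position 4: "a" => no
  Position 5: "b" => MATCH
  Position 6: "b" => MATCH
  Position 7: "b" => MATCH
  Position 8: "b" => MATCH
  Position 9: "a" => no
  Position 10: "c" => no
Total occurrences: 6

6


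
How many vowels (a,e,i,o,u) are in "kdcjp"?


Input: kdcjp
Checking each character:
  'k' at position 0: consonant
  'd' at position 1: consonant
  'c' at position 2: consonant
  'j' at position 3: consonant
  'p' at position 4: consonant
Total vowels: 0

0


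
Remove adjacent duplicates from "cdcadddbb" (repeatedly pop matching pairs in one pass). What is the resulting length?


Input: cdcadddbb
Stack-based adjacent duplicate removal:
  Read 'c': push. Stack: c
  Read 'd': push. Stack: cd
  Read 'c': push. Stack: cdc
  Read 'a': push. Stack: cdca
  Read 'd': push. Stack: cdcad
  Read 'd': matches stack top 'd' => pop. Stack: cdca
  Read 'd': push. Stack: cdcad
  Read 'b': push. Stack: cdcadb
  Read 'b': matches stack top 'b' => pop. Stack: cdcad
Final stack: "cdcad" (length 5)

5


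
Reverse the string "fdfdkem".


Input: fdfdkem
Reading characters right to left:
  Position 6: 'm'
  Position 5: 'e'
  Position 4: 'k'
  Position 3: 'd'
  Position 2: 'f'
  Position 1: 'd'
  Position 0: 'f'
Reversed: mekdfdf

mekdfdf


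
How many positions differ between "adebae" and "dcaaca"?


Comparing "adebae" and "dcaaca" position by position:
  Position 0: 'a' vs 'd' => DIFFER
  Position 1: 'd' vs 'c' => DIFFER
  Position 2: 'e' vs 'a' => DIFFER
  Position 3: 'b' vs 'a' => DIFFER
  Position 4: 'a' vs 'c' => DIFFER
  Position 5: 'e' vs 'a' => DIFFER
Positions that differ: 6

6


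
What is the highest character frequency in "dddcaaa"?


Input: dddcaaa
Character counts:
  'a': 3
  'c': 1
  'd': 3
Maximum frequency: 3

3


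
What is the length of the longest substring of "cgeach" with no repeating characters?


Input: "cgeach"
Sliding window (track last position of each char):
  Position 0 ('c'): window [0,0] length 1 -- new best
  Position 1 ('g'): window [0,1] length 2 -- new best
  Position 2 ('e'): window [0,2] length 3 -- new best
  Position 3 ('a'): window [0,3] length 4 -- new best
  Position 4 ('c'): repeat (last at 0), move window start to 1
  Position 4 ('c'): window [1,4] length 4
  Position 5 ('h'): window [1,5] length 5 -- new best
Longest substring with no repeats: "geach" with length 5

5


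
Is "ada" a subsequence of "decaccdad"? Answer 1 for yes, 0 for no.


Check if "ada" is a subsequence of "decaccdad"
Greedy scan:
  Position 0 ('d'): no match needed
  Position 1 ('e'): no match needed
  Position 2 ('c'): no match needed
  Position 3 ('a'): matches sub[0] = 'a'
  Position 4 ('c'): no match needed
  Position 5 ('c'): no match needed
  Position 6 ('d'): matches sub[1] = 'd'
  Position 7 ('a'): matches sub[2] = 'a'
  Position 8 ('d'): no match needed
All 3 characters matched => is a subsequence

1


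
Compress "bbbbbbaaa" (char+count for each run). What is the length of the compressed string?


Input: bbbbbbaaa
Runs:
  'b' x 6 => "b6"
  'a' x 3 => "a3"
Compressed: "b6a3"
Compressed length: 4

4


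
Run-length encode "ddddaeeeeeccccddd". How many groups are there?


Input: ddddaeeeeeccccddd
Scanning for consecutive runs:
  Group 1: 'd' x 4 (positions 0-3)
  Group 2: 'a' x 1 (positions 4-4)
  Group 3: 'e' x 5 (positions 5-9)
  Group 4: 'c' x 4 (positions 10-13)
  Group 5: 'd' x 3 (positions 14-16)
Total groups: 5

5


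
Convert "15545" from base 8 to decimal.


Input: "15545" in base 8
Positional expansion:
  Digit '1' (value 1) x 8^4 = 4096
  Digit '5' (value 5) x 8^3 = 2560
  Digit '5' (value 5) x 8^2 = 320
  Digit '4' (value 4) x 8^1 = 32
  Digit '5' (value 5) x 8^0 = 5
Sum = 7013

7013


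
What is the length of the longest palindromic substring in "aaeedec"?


Input: "aaeedec"
Checking substrings for palindromes:
  [3:6] "ede" (len 3) => palindrome
  [0:2] "aa" (len 2) => palindrome
  [2:4] "ee" (len 2) => palindrome
Longest palindromic substring: "ede" with length 3

3


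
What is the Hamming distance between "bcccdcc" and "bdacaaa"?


Comparing "bcccdcc" and "bdacaaa" position by position:
  Position 0: 'b' vs 'b' => same
  Position 1: 'c' vs 'd' => differ
  Position 2: 'c' vs 'a' => differ
  Position 3: 'c' vs 'c' => same
  Position 4: 'd' vs 'a' => differ
  Position 5: 'c' vs 'a' => differ
  Position 6: 'c' vs 'a' => differ
Total differences (Hamming distance): 5

5


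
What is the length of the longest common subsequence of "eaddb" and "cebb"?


LCS of "eaddb" and "cebb"
DP table:
           c    e    b    b
      0    0    0    0    0
  e   0    0    1    1    1
  a   0    0    1    1    1
  d   0    0    1    1    1
  d   0    0    1    1    1
  b   0    0    1    2    2
LCS length = dp[5][4] = 2

2


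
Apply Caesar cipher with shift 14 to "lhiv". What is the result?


Caesar cipher: shift "lhiv" by 14
  'l' (pos 11) + 14 = pos 25 = 'z'
  'h' (pos 7) + 14 = pos 21 = 'v'
  'i' (pos 8) + 14 = pos 22 = 'w'
  'v' (pos 21) + 14 = pos 9 = 'j'
Result: zvwj

zvwj


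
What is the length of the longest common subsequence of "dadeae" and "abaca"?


LCS of "dadeae" and "abaca"
DP table:
           a    b    a    c    a
      0    0    0    0    0    0
  d   0    0    0    0    0    0
  a   0    1    1    1    1    1
  d   0    1    1    1    1    1
  e   0    1    1    1    1    1
  a   0    1    1    2    2    2
  e   0    1    1    2    2    2
LCS length = dp[6][5] = 2

2


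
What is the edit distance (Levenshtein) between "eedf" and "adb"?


Computing edit distance: "eedf" -> "adb"
DP table:
           a    d    b
      0    1    2    3
  e   1    1    2    3
  e   2    2    2    3
  d   3    3    2    3
  f   4    4    3    3
Edit distance = dp[4][3] = 3

3


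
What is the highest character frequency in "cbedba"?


Input: cbedba
Character counts:
  'a': 1
  'b': 2
  'c': 1
  'd': 1
  'e': 1
Maximum frequency: 2

2


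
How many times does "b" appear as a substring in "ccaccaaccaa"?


Searching for "b" in "ccaccaaccaa"
Scanning each position:
  Position 0: "c" => no
  Position 1: "c" => no
  Position 2: "a" => no
  Position 3: "c" => no
  Position 4: "c" => no
  Position 5: "a" => no
  Position 6: "a" => no
  Position 7: "c" => no
  Position 8: "c" => no
  Position 9: "a" => no
  Position 10: "a" => no
Total occurrences: 0

0


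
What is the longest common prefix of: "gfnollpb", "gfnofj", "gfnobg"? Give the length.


Words: gfnollpb, gfnofj, gfnobg
  Position 0: all 'g' => match
  Position 1: all 'f' => match
  Position 2: all 'n' => match
  Position 3: all 'o' => match
  Position 4: ('l', 'f', 'b') => mismatch, stop
LCP = "gfno" (length 4)

4


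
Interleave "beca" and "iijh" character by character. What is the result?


Interleaving "beca" and "iijh":
  Position 0: 'b' from first, 'i' from second => "bi"
  Position 1: 'e' from first, 'i' from second => "ei"
  Position 2: 'c' from first, 'j' from second => "cj"
  Position 3: 'a' from first, 'h' from second => "ah"
Result: bieicjah

bieicjah


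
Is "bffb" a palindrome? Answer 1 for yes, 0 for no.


Input: bffb
Reversed: bffb
  Compare pos 0 ('b') with pos 3 ('b'): match
  Compare pos 1 ('f') with pos 2 ('f'): match
Result: palindrome

1


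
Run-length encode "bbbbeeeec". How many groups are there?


Input: bbbbeeeec
Scanning for consecutive runs:
  Group 1: 'b' x 4 (positions 0-3)
  Group 2: 'e' x 4 (positions 4-7)
  Group 3: 'c' x 1 (positions 8-8)
Total groups: 3

3


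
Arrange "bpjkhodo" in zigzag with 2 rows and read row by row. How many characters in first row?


Zigzag "bpjkhodo" into 2 rows:
Placing characters:
  'b' => row 0
  'p' => row 1
  'j' => row 0
  'k' => row 1
  'h' => row 0
  'o' => row 1
  'd' => row 0
  'o' => row 1
Rows:
  Row 0: "bjhd"
  Row 1: "pkoo"
First row length: 4

4


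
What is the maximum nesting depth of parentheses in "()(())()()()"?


Input: "()(())()()()"
Tracking depth:
  Position 0 '(': depth becomes 1
  Position 1 ')': depth becomes 0
  Position 2 '(': depth becomes 1
  Position 3 '(': depth becomes 2
  Position 4 ')': depth becomes 1
  Position 5 ')': depth becomes 0
  Position 6 '(': depth becomes 1
  Position 7 ')': depth becomes 0
  Position 8 '(': depth becomes 1
  Position 9 ')': depth becomes 0
  Position 10 '(': depth becomes 1
  Position 11 ')': depth becomes 0
Maximum depth reached: 2

2


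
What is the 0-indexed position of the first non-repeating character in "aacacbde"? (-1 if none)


Input: aacacbde
Character frequencies:
  'a': 3
  'b': 1
  'c': 2
  'd': 1
  'e': 1
Scanning left to right for freq == 1:
  Position 0 ('a'): freq=3, skip
  Position 1 ('a'): freq=3, skip
  Position 2 ('c'): freq=2, skip
  Position 3 ('a'): freq=3, skip
  Position 4 ('c'): freq=2, skip
  Position 5 ('b'): unique! => answer = 5

5


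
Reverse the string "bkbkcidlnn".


Input: bkbkcidlnn
Reading characters right to left:
  Position 9: 'n'
  Position 8: 'n'
  Position 7: 'l'
  Position 6: 'd'
  Position 5: 'i'
  Position 4: 'c'
  Position 3: 'k'
  Position 2: 'b'
  Position 1: 'k'
  Position 0: 'b'
Reversed: nnldickbkb

nnldickbkb


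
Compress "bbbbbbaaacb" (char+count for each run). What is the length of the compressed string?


Input: bbbbbbaaacb
Runs:
  'b' x 6 => "b6"
  'a' x 3 => "a3"
  'c' x 1 => "c1"
  'b' x 1 => "b1"
Compressed: "b6a3c1b1"
Compressed length: 8

8


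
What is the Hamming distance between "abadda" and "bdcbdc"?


Comparing "abadda" and "bdcbdc" position by position:
  Position 0: 'a' vs 'b' => differ
  Position 1: 'b' vs 'd' => differ
  Position 2: 'a' vs 'c' => differ
  Position 3: 'd' vs 'b' => differ
  Position 4: 'd' vs 'd' => same
  Position 5: 'a' vs 'c' => differ
Total differences (Hamming distance): 5

5


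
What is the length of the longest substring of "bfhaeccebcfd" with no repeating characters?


Input: "bfhaeccebcfd"
Sliding window (track last position of each char):
  Position 0 ('b'): window [0,0] length 1 -- new best
  Position 1 ('f'): window [0,1] length 2 -- new best
  Position 2 ('h'): window [0,2] length 3 -- new best
  Position 3 ('a'): window [0,3] length 4 -- new best
  Position 4 ('e'): window [0,4] length 5 -- new best
  Position 5 ('c'): window [0,5] length 6 -- new best
  Position 6 ('c'): repeat (last at 5), move window start to 6
  Position 6 ('c'): window [6,6] length 1
  Position 7 ('e'): window [6,7] length 2
  Position 8 ('b'): window [6,8] length 3
  Position 9 ('c'): repeat (last at 6), move window start to 7
  Position 9 ('c'): window [7,9] length 3
  Position 10 ('f'): window [7,10] length 4
  Position 11 ('d'): window [7,11] length 5
Longest substring with no repeats: "bfhaec" with length 6

6


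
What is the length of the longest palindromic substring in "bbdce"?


Input: "bbdce"
Checking substrings for palindromes:
  [0:2] "bb" (len 2) => palindrome
Longest palindromic substring: "bb" with length 2

2


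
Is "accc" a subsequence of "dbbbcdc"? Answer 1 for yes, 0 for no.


Check if "accc" is a subsequence of "dbbbcdc"
Greedy scan:
  Position 0 ('d'): no match needed
  Position 1 ('b'): no match needed
  Position 2 ('b'): no match needed
  Position 3 ('b'): no match needed
  Position 4 ('c'): no match needed
  Position 5 ('d'): no match needed
  Position 6 ('c'): no match needed
Only matched 0/4 characters => not a subsequence

0


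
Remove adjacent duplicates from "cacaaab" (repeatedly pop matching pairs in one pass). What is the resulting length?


Input: cacaaab
Stack-based adjacent duplicate removal:
  Read 'c': push. Stack: c
  Read 'a': push. Stack: ca
  Read 'c': push. Stack: cac
  Read 'a': push. Stack: caca
  Read 'a': matches stack top 'a' => pop. Stack: cac
  Read 'a': push. Stack: caca
  Read 'b': push. Stack: cacab
Final stack: "cacab" (length 5)

5


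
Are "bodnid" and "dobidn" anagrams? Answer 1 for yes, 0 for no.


Strings: "bodnid", "dobidn"
Sorted first:  bddino
Sorted second: bddino
Sorted forms match => anagrams

1


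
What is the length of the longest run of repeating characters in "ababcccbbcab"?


Input: "ababcccbbcab"
Scanning for longest run:
  Position 1 ('b'): new char, reset run to 1
  Position 2 ('a'): new char, reset run to 1
  Position 3 ('b'): new char, reset run to 1
  Position 4 ('c'): new char, reset run to 1
  Position 5 ('c'): continues run of 'c', length=2
  Position 6 ('c'): continues run of 'c', length=3
  Position 7 ('b'): new char, reset run to 1
  Position 8 ('b'): continues run of 'b', length=2
  Position 9 ('c'): new char, reset run to 1
  Position 10 ('a'): new char, reset run to 1
  Position 11 ('b'): new char, reset run to 1
Longest run: 'c' with length 3

3


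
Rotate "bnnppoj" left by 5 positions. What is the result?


Input: "bnnppoj", rotate left by 5
First 5 characters: "bnnpp"
Remaining characters: "oj"
Concatenate remaining + first: "oj" + "bnnpp" = "ojbnnpp"

ojbnnpp


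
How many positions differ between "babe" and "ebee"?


Comparing "babe" and "ebee" position by position:
  Position 0: 'b' vs 'e' => DIFFER
  Position 1: 'a' vs 'b' => DIFFER
  Position 2: 'b' vs 'e' => DIFFER
  Position 3: 'e' vs 'e' => same
Positions that differ: 3

3


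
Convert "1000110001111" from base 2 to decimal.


Input: "1000110001111" in base 2
Positional expansion:
  Digit '1' (value 1) x 2^12 = 4096
  Digit '0' (value 0) x 2^11 = 0
  Digit '0' (value 0) x 2^10 = 0
  Digit '0' (value 0) x 2^9 = 0
  Digit '1' (value 1) x 2^8 = 256
  Digit '1' (value 1) x 2^7 = 128
  Digit '0' (value 0) x 2^6 = 0
  Digit '0' (value 0) x 2^5 = 0
  Digit '0' (value 0) x 2^4 = 0
  Digit '1' (value 1) x 2^3 = 8
  Digit '1' (value 1) x 2^2 = 4
  Digit '1' (value 1) x 2^1 = 2
  Digit '1' (value 1) x 2^0 = 1
Sum = 4495

4495


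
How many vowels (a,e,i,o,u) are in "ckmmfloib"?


Input: ckmmfloib
Checking each character:
  'c' at position 0: consonant
  'k' at position 1: consonant
  'm' at position 2: consonant
  'm' at position 3: consonant
  'f' at position 4: consonant
  'l' at position 5: consonant
  'o' at position 6: vowel (running total: 1)
  'i' at position 7: vowel (running total: 2)
  'b' at position 8: consonant
Total vowels: 2

2


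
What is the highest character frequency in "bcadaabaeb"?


Input: bcadaabaeb
Character counts:
  'a': 4
  'b': 3
  'c': 1
  'd': 1
  'e': 1
Maximum frequency: 4

4


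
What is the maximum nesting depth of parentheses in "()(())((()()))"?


Input: "()(())((()()))"
Tracking depth:
  Position 0 '(': depth becomes 1
  Position 1 ')': depth becomes 0
  Position 2 '(': depth becomes 1
  Position 3 '(': depth becomes 2
  Position 4 ')': depth becomes 1
  Position 5 ')': depth becomes 0
  Position 6 '(': depth becomes 1
  Position 7 '(': depth becomes 2
  Position 8 '(': depth becomes 3
  Position 9 ')': depth becomes 2
  Position 10 '(': depth becomes 3
  Position 11 ')': depth becomes 2
  Position 12 ')': depth becomes 1
  Position 13 ')': depth becomes 0
Maximum depth reached: 3

3


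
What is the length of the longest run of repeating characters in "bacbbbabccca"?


Input: "bacbbbabccca"
Scanning for longest run:
  Position 1 ('a'): new char, reset run to 1
  Position 2 ('c'): new char, reset run to 1
  Position 3 ('b'): new char, reset run to 1
  Position 4 ('b'): continues run of 'b', length=2
  Position 5 ('b'): continues run of 'b', length=3
  Position 6 ('a'): new char, reset run to 1
  Position 7 ('b'): new char, reset run to 1
  Position 8 ('c'): new char, reset run to 1
  Position 9 ('c'): continues run of 'c', length=2
  Position 10 ('c'): continues run of 'c', length=3
  Position 11 ('a'): new char, reset run to 1
Longest run: 'b' with length 3

3


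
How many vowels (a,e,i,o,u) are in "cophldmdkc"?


Input: cophldmdkc
Checking each character:
  'c' at position 0: consonant
  'o' at position 1: vowel (running total: 1)
  'p' at position 2: consonant
  'h' at position 3: consonant
  'l' at position 4: consonant
  'd' at position 5: consonant
  'm' at position 6: consonant
  'd' at position 7: consonant
  'k' at position 8: consonant
  'c' at position 9: consonant
Total vowels: 1

1


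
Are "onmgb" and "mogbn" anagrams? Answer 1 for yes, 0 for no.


Strings: "onmgb", "mogbn"
Sorted first:  bgmno
Sorted second: bgmno
Sorted forms match => anagrams

1


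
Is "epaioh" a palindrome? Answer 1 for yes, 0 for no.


Input: epaioh
Reversed: hoiape
  Compare pos 0 ('e') with pos 5 ('h'): MISMATCH
  Compare pos 1 ('p') with pos 4 ('o'): MISMATCH
  Compare pos 2 ('a') with pos 3 ('i'): MISMATCH
Result: not a palindrome

0


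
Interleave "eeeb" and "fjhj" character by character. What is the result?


Interleaving "eeeb" and "fjhj":
  Position 0: 'e' from first, 'f' from second => "ef"
  Position 1: 'e' from first, 'j' from second => "ej"
  Position 2: 'e' from first, 'h' from second => "eh"
  Position 3: 'b' from first, 'j' from second => "bj"
Result: efejehbj

efejehbj


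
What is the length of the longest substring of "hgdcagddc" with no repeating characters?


Input: "hgdcagddc"
Sliding window (track last position of each char):
  Position 0 ('h'): window [0,0] length 1 -- new best
  Position 1 ('g'): window [0,1] length 2 -- new best
  Position 2 ('d'): window [0,2] length 3 -- new best
  Position 3 ('c'): window [0,3] length 4 -- new best
  Position 4 ('a'): window [0,4] length 5 -- new best
  Position 5 ('g'): repeat (last at 1), move window start to 2
  Position 5 ('g'): window [2,5] length 4
  Position 6 ('d'): repeat (last at 2), move window start to 3
  Position 6 ('d'): window [3,6] length 4
  Position 7 ('d'): repeat (last at 6), move window start to 7
  Position 7 ('d'): window [7,7] length 1
  Position 8 ('c'): window [7,8] length 2
Longest substring with no repeats: "hgdca" with length 5

5


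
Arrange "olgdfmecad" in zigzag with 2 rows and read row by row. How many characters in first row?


Zigzag "olgdfmecad" into 2 rows:
Placing characters:
  'o' => row 0
  'l' => row 1
  'g' => row 0
  'd' => row 1
  'f' => row 0
  'm' => row 1
  'e' => row 0
  'c' => row 1
  'a' => row 0
  'd' => row 1
Rows:
  Row 0: "ogfea"
  Row 1: "ldmcd"
First row length: 5

5


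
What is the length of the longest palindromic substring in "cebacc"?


Input: "cebacc"
Checking substrings for palindromes:
  [4:6] "cc" (len 2) => palindrome
Longest palindromic substring: "cc" with length 2

2


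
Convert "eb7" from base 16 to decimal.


Input: "eb7" in base 16
Positional expansion:
  Digit 'e' (value 14) x 16^2 = 3584
  Digit 'b' (value 11) x 16^1 = 176
  Digit '7' (value 7) x 16^0 = 7
Sum = 3767

3767


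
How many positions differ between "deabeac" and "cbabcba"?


Comparing "deabeac" and "cbabcba" position by position:
  Position 0: 'd' vs 'c' => DIFFER
  Position 1: 'e' vs 'b' => DIFFER
  Position 2: 'a' vs 'a' => same
  Position 3: 'b' vs 'b' => same
  Position 4: 'e' vs 'c' => DIFFER
  Position 5: 'a' vs 'b' => DIFFER
  Position 6: 'c' vs 'a' => DIFFER
Positions that differ: 5

5


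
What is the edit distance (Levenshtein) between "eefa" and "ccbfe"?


Computing edit distance: "eefa" -> "ccbfe"
DP table:
           c    c    b    f    e
      0    1    2    3    4    5
  e   1    1    2    3    4    4
  e   2    2    2    3    4    4
  f   3    3    3    3    3    4
  a   4    4    4    4    4    4
Edit distance = dp[4][5] = 4

4


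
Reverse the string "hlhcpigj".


Input: hlhcpigj
Reading characters right to left:
  Position 7: 'j'
  Position 6: 'g'
  Position 5: 'i'
  Position 4: 'p'
  Position 3: 'c'
  Position 2: 'h'
  Position 1: 'l'
  Position 0: 'h'
Reversed: jgipchlh

jgipchlh


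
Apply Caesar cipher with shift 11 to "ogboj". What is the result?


Caesar cipher: shift "ogboj" by 11
  'o' (pos 14) + 11 = pos 25 = 'z'
  'g' (pos 6) + 11 = pos 17 = 'r'
  'b' (pos 1) + 11 = pos 12 = 'm'
  'o' (pos 14) + 11 = pos 25 = 'z'
  'j' (pos 9) + 11 = pos 20 = 'u'
Result: zrmzu

zrmzu


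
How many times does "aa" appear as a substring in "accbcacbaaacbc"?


Searching for "aa" in "accbcacbaaacbc"
Scanning each position:
  Position 0: "ac" => no
  Position 1: "cc" => no
  Position 2: "cb" => no
  Position 3: "bc" => no
  Position 4: "ca" => no
  Position 5: "ac" => no
  Position 6: "cb" => no
  Position 7: "ba" => no
  Position 8: "aa" => MATCH
  Position 9: "aa" => MATCH
  Position 10: "ac" => no
  Position 11: "cb" => no
  Position 12: "bc" => no
Total occurrences: 2

2


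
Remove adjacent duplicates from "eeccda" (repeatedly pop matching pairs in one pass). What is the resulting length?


Input: eeccda
Stack-based adjacent duplicate removal:
  Read 'e': push. Stack: e
  Read 'e': matches stack top 'e' => pop. Stack: (empty)
  Read 'c': push. Stack: c
  Read 'c': matches stack top 'c' => pop. Stack: (empty)
  Read 'd': push. Stack: d
  Read 'a': push. Stack: da
Final stack: "da" (length 2)

2


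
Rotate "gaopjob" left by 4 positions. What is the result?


Input: "gaopjob", rotate left by 4
First 4 characters: "gaop"
Remaining characters: "job"
Concatenate remaining + first: "job" + "gaop" = "jobgaop"

jobgaop


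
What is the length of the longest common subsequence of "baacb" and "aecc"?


LCS of "baacb" and "aecc"
DP table:
           a    e    c    c
      0    0    0    0    0
  b   0    0    0    0    0
  a   0    1    1    1    1
  a   0    1    1    1    1
  c   0    1    1    2    2
  b   0    1    1    2    2
LCS length = dp[5][4] = 2

2


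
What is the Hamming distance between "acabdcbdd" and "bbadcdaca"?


Comparing "acabdcbdd" and "bbadcdaca" position by position:
  Position 0: 'a' vs 'b' => differ
  Position 1: 'c' vs 'b' => differ
  Position 2: 'a' vs 'a' => same
  Position 3: 'b' vs 'd' => differ
  Position 4: 'd' vs 'c' => differ
  Position 5: 'c' vs 'd' => differ
  Position 6: 'b' vs 'a' => differ
  Position 7: 'd' vs 'c' => differ
  Position 8: 'd' vs 'a' => differ
Total differences (Hamming distance): 8

8


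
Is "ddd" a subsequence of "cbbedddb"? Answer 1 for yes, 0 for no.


Check if "ddd" is a subsequence of "cbbedddb"
Greedy scan:
  Position 0 ('c'): no match needed
  Position 1 ('b'): no match needed
  Position 2 ('b'): no match needed
  Position 3 ('e'): no match needed
  Position 4 ('d'): matches sub[0] = 'd'
  Position 5 ('d'): matches sub[1] = 'd'
  Position 6 ('d'): matches sub[2] = 'd'
  Position 7 ('b'): no match needed
All 3 characters matched => is a subsequence

1


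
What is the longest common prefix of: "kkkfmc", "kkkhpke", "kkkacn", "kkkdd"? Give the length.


Words: kkkfmc, kkkhpke, kkkacn, kkkdd
  Position 0: all 'k' => match
  Position 1: all 'k' => match
  Position 2: all 'k' => match
  Position 3: ('f', 'h', 'a', 'd') => mismatch, stop
LCP = "kkk" (length 3)

3


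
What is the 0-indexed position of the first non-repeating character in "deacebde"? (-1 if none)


Input: deacebde
Character frequencies:
  'a': 1
  'b': 1
  'c': 1
  'd': 2
  'e': 3
Scanning left to right for freq == 1:
  Position 0 ('d'): freq=2, skip
  Position 1 ('e'): freq=3, skip
  Position 2 ('a'): unique! => answer = 2

2


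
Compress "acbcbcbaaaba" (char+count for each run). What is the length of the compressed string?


Input: acbcbcbaaaba
Runs:
  'a' x 1 => "a1"
  'c' x 1 => "c1"
  'b' x 1 => "b1"
  'c' x 1 => "c1"
  'b' x 1 => "b1"
  'c' x 1 => "c1"
  'b' x 1 => "b1"
  'a' x 3 => "a3"
  'b' x 1 => "b1"
  'a' x 1 => "a1"
Compressed: "a1c1b1c1b1c1b1a3b1a1"
Compressed length: 20

20


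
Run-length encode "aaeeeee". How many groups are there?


Input: aaeeeee
Scanning for consecutive runs:
  Group 1: 'a' x 2 (positions 0-1)
  Group 2: 'e' x 5 (positions 2-6)
Total groups: 2

2


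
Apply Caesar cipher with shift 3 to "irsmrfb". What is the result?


Caesar cipher: shift "irsmrfb" by 3
  'i' (pos 8) + 3 = pos 11 = 'l'
  'r' (pos 17) + 3 = pos 20 = 'u'
  's' (pos 18) + 3 = pos 21 = 'v'
  'm' (pos 12) + 3 = pos 15 = 'p'
  'r' (pos 17) + 3 = pos 20 = 'u'
  'f' (pos 5) + 3 = pos 8 = 'i'
  'b' (pos 1) + 3 = pos 4 = 'e'
Result: luvpuie

luvpuie


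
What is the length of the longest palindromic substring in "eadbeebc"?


Input: "eadbeebc"
Checking substrings for palindromes:
  [3:7] "beeb" (len 4) => palindrome
  [4:6] "ee" (len 2) => palindrome
Longest palindromic substring: "beeb" with length 4

4


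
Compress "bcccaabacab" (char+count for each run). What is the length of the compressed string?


Input: bcccaabacab
Runs:
  'b' x 1 => "b1"
  'c' x 3 => "c3"
  'a' x 2 => "a2"
  'b' x 1 => "b1"
  'a' x 1 => "a1"
  'c' x 1 => "c1"
  'a' x 1 => "a1"
  'b' x 1 => "b1"
Compressed: "b1c3a2b1a1c1a1b1"
Compressed length: 16

16


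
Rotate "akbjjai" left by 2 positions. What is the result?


Input: "akbjjai", rotate left by 2
First 2 characters: "ak"
Remaining characters: "bjjai"
Concatenate remaining + first: "bjjai" + "ak" = "bjjaiak"

bjjaiak


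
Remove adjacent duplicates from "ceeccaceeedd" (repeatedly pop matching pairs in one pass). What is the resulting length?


Input: ceeccaceeedd
Stack-based adjacent duplicate removal:
  Read 'c': push. Stack: c
  Read 'e': push. Stack: ce
  Read 'e': matches stack top 'e' => pop. Stack: c
  Read 'c': matches stack top 'c' => pop. Stack: (empty)
  Read 'c': push. Stack: c
  Read 'a': push. Stack: ca
  Read 'c': push. Stack: cac
  Read 'e': push. Stack: cace
  Read 'e': matches stack top 'e' => pop. Stack: cac
  Read 'e': push. Stack: cace
  Read 'd': push. Stack: caced
  Read 'd': matches stack top 'd' => pop. Stack: cace
Final stack: "cace" (length 4)

4


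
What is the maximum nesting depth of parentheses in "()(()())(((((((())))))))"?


Input: "()(()())(((((((())))))))"
Tracking depth:
  Position 0 '(': depth becomes 1
  Position 1 ')': depth becomes 0
  Position 2 '(': depth becomes 1
  Position 3 '(': depth becomes 2
  Position 4 ')': depth becomes 1
  Position 5 '(': depth becomes 2
  Position 6 ')': depth becomes 1
  Position 7 ')': depth becomes 0
  Position 8 '(': depth becomes 1
  Position 9 '(': depth becomes 2
  Position 10 '(': depth becomes 3
  Position 11 '(': depth becomes 4
  Position 12 '(': depth becomes 5
  Position 13 '(': depth becomes 6
  Position 14 '(': depth becomes 7
  Position 15 '(': depth becomes 8
  Position 16 ')': depth becomes 7
  Position 17 ')': depth becomes 6
  Position 18 ')': depth becomes 5
  Position 19 ')': depth becomes 4
  Position 20 ')': depth becomes 3
  Position 21 ')': depth becomes 2
  Position 22 ')': depth becomes 1
  Position 23 ')': depth becomes 0
Maximum depth reached: 8

8


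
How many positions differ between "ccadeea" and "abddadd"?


Comparing "ccadeea" and "abddadd" position by position:
  Position 0: 'c' vs 'a' => DIFFER
  Position 1: 'c' vs 'b' => DIFFER
  Position 2: 'a' vs 'd' => DIFFER
  Position 3: 'd' vs 'd' => same
  Position 4: 'e' vs 'a' => DIFFER
  Position 5: 'e' vs 'd' => DIFFER
  Position 6: 'a' vs 'd' => DIFFER
Positions that differ: 6

6


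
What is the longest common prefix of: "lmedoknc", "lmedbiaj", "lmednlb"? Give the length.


Words: lmedoknc, lmedbiaj, lmednlb
  Position 0: all 'l' => match
  Position 1: all 'm' => match
  Position 2: all 'e' => match
  Position 3: all 'd' => match
  Position 4: ('o', 'b', 'n') => mismatch, stop
LCP = "lmed" (length 4)

4


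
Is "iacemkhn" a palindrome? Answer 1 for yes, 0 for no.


Input: iacemkhn
Reversed: nhkmecai
  Compare pos 0 ('i') with pos 7 ('n'): MISMATCH
  Compare pos 1 ('a') with pos 6 ('h'): MISMATCH
  Compare pos 2 ('c') with pos 5 ('k'): MISMATCH
  Compare pos 3 ('e') with pos 4 ('m'): MISMATCH
Result: not a palindrome

0


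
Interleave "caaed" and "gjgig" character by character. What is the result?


Interleaving "caaed" and "gjgig":
  Position 0: 'c' from first, 'g' from second => "cg"
  Position 1: 'a' from first, 'j' from second => "aj"
  Position 2: 'a' from first, 'g' from second => "ag"
  Position 3: 'e' from first, 'i' from second => "ei"
  Position 4: 'd' from first, 'g' from second => "dg"
Result: cgajageidg

cgajageidg


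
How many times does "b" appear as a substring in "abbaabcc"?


Searching for "b" in "abbaabcc"
Scanning each position:
  Position 0: "a" => no
  Position 1: "b" => MATCH
  Position 2: "b" => MATCH
  Position 3: "a" => no
  Position 4: "a" => no
  Position 5: "b" => MATCH
  Position 6: "c" => no
  Position 7: "c" => no
Total occurrences: 3

3


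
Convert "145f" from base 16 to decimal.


Input: "145f" in base 16
Positional expansion:
  Digit '1' (value 1) x 16^3 = 4096
  Digit '4' (value 4) x 16^2 = 1024
  Digit '5' (value 5) x 16^1 = 80
  Digit 'f' (value 15) x 16^0 = 15
Sum = 5215

5215


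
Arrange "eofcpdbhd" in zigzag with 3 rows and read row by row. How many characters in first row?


Zigzag "eofcpdbhd" into 3 rows:
Placing characters:
  'e' => row 0
  'o' => row 1
  'f' => row 2
  'c' => row 1
  'p' => row 0
  'd' => row 1
  'b' => row 2
  'h' => row 1
  'd' => row 0
Rows:
  Row 0: "epd"
  Row 1: "ocdh"
  Row 2: "fb"
First row length: 3

3
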